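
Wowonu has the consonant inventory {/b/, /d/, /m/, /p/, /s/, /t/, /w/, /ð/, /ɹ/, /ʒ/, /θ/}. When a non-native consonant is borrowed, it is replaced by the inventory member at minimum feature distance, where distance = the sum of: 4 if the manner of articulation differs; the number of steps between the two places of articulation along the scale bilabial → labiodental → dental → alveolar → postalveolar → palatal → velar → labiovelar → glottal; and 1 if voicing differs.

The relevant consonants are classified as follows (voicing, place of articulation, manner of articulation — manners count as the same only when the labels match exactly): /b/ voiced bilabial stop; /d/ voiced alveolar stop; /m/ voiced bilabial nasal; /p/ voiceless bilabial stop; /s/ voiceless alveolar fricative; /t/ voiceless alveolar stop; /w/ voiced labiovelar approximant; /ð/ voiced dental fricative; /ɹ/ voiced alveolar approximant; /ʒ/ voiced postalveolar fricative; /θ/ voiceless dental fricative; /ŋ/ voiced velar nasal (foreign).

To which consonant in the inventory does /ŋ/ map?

w

/w/ is closest: manner differs (nasal→approximant, +4), place distance 1 (velar→labiovelar), same voicing; total 5. Next closest is /m/ at distance 6.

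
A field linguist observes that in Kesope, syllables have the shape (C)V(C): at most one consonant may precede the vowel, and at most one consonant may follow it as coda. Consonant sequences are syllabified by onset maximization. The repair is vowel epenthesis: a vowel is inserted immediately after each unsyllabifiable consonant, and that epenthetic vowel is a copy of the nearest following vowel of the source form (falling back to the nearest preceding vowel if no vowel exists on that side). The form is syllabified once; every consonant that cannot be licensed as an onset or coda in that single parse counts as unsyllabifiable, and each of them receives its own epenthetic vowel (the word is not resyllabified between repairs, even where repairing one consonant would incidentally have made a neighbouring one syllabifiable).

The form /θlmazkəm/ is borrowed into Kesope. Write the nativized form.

Syllabifying with onset maximization leaves /θ/, /l/ stranded (at most one coda consonant is licensed; onsets are limited to one consonant).
Each unlicensed consonant becomes the onset of a new syllable: /θ/ → /θa/, /l/ → /la/.

θalamazkəm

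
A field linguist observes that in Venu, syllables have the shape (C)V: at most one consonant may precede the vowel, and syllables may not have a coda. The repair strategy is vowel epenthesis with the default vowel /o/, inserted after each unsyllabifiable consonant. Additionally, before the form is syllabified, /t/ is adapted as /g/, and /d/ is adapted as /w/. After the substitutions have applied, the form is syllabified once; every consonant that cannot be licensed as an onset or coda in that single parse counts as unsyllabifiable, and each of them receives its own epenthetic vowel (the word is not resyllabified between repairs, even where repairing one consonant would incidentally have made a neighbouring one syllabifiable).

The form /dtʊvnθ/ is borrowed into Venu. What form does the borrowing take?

Substitution: /d/ → /w/, /t/ → /g/, giving /wgʊvnθ/.
Under (C)V, the unsyllabifiable consonants are /w/, /v/, /n/, /θ/ (no codas are permitted; onsets are limited to one consonant).
Each unlicensed consonant becomes the onset of a new syllable: /w/ → /wo/, /v/ → /vo/, /n/ → /no/, /θ/ → /θo/.

wogʊvonoθo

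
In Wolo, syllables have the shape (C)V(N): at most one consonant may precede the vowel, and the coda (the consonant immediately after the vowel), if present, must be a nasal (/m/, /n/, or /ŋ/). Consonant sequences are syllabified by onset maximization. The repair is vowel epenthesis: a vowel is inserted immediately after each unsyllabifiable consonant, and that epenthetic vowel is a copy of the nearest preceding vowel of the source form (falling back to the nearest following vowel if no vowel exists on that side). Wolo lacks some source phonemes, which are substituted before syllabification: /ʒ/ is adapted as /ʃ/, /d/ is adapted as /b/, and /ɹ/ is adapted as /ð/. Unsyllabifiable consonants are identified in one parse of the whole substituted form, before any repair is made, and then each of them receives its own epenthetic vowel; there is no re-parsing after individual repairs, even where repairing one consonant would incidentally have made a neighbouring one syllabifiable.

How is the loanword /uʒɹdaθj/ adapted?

Substitution: /ʒ/ → /ʃ/, /ɹ/ → /ð/, /d/ → /b/, giving /uʃðbaθj/.
Under (C)V(N), the unsyllabifiable consonants are /ʃ/, /ð/, /θ/, /j/ (only a nasal (/m/, /n/, or /ŋ/) is licensed in coda position; onsets are limited to one consonant).
Inserting the epenthetic vowel yields /ʃ/ → /ʃu/, /ð/ → /ðu/, /θ/ → /θa/, /j/ → /ja/.

uʃuðubaθaja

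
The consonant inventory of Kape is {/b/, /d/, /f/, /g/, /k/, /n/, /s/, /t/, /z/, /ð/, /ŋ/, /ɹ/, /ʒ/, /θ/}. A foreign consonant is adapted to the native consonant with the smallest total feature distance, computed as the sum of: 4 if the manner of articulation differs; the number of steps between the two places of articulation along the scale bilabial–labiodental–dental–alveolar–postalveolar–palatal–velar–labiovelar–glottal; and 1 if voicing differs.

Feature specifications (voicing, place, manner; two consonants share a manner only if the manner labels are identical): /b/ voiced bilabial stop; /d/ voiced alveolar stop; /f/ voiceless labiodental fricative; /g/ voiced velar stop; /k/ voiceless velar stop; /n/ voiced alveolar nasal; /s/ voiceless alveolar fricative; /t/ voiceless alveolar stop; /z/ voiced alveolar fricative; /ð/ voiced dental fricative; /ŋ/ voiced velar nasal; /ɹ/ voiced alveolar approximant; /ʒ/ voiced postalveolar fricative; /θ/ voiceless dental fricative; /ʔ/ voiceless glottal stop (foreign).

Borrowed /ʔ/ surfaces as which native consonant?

k

/k/ is closest: same manner (stop), place distance 2 (glottal→velar), same voicing; total 2. Next closest is /g/ at distance 3.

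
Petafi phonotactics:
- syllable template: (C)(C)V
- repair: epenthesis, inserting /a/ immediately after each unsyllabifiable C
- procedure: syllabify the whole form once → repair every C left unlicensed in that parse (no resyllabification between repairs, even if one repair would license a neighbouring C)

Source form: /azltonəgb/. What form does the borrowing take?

azaltonəgaba

Under (C)(C)V, the unsyllabifiable consonants are /z/, /g/, /b/ (no codas are permitted; onsets may contain at most 2 consonants).
Each unlicensed consonant becomes the onset of a new syllable: /z/ → /za/, /g/ → /ga/, /b/ → /ba/.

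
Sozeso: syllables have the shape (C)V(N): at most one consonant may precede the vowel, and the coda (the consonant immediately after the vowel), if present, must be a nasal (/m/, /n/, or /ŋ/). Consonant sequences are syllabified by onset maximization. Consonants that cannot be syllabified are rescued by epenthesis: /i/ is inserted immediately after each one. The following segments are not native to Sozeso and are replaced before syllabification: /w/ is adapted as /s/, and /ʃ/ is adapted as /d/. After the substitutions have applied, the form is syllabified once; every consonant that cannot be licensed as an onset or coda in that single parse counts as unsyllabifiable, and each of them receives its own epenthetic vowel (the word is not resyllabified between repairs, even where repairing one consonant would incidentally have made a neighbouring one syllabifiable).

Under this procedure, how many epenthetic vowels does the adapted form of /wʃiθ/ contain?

After substitution the input is /sdiθ/.
The unsyllabifiable consonants are /s/, /θ/; each receives one epenthetic vowel.

2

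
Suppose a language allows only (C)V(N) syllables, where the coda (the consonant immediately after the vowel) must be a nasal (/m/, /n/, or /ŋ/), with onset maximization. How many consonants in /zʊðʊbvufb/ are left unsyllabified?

3

Syllabifying with onset maximization leaves /b/, /f/, /b/ stranded (only a nasal (/m/, /n/, or /ŋ/) is licensed in coda position; onsets are limited to one consonant).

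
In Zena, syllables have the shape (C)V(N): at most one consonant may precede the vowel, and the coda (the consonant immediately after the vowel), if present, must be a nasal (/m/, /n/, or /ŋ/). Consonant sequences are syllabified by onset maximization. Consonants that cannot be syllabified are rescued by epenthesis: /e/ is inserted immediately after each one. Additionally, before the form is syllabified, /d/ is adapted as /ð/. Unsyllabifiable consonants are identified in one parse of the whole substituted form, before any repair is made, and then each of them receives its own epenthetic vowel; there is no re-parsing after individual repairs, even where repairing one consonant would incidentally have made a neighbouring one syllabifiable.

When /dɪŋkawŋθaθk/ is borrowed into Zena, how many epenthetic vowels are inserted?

After substitution the input is /ðɪŋkawŋθaθk/.
The unsyllabifiable consonants are /w/, /ŋ/, /θ/, /k/; each receives one epenthetic vowel.

4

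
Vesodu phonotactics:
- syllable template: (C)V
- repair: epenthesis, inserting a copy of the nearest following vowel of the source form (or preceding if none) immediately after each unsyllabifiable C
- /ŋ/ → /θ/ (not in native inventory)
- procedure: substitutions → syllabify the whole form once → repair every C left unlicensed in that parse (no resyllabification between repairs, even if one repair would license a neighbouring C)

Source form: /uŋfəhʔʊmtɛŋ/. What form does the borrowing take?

uθəfəhʊʔʊmɛtɛθɛ

Substitution: /ŋ/ → /θ/, giving /uθfəhʔʊmtɛθ/.
Under (C)V, the unsyllabifiable consonants are /θ/, /h/, /m/, /θ/ (no codas are permitted; onsets are limited to one consonant).
Each unlicensed consonant becomes the onset of a new syllable: /θ/ → /θə/, /h/ → /hʊ/, /m/ → /mɛ/, /θ/ → /θɛ/.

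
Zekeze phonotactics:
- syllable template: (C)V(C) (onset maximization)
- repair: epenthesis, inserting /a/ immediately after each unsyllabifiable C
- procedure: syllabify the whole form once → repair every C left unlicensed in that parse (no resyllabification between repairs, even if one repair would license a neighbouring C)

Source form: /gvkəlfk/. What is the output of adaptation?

Under (C)V(C), the unsyllabifiable consonants are /g/, /v/, /f/, /k/ (at most one coda consonant is licensed; onsets are limited to one consonant).
Inserting the epenthetic vowel yields /g/ → /ga/, /v/ → /va/, /f/ → /fa/, /k/ → /ka/.

gavakəlfaka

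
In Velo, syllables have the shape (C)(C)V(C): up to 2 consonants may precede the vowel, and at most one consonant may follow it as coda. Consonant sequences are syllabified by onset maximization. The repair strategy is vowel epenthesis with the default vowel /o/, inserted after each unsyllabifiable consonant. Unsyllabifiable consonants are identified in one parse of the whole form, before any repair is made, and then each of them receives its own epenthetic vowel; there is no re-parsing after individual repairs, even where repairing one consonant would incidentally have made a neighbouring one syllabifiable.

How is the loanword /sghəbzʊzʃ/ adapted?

soghəbzʊzʃo

Under (C)(C)V(C), the unsyllabifiable consonants are /s/, /ʃ/ (at most one coda consonant is licensed; onsets may contain at most 2 consonants).
Each unlicensed consonant becomes the onset of a new syllable: /s/ → /so/, /ʃ/ → /ʃo/.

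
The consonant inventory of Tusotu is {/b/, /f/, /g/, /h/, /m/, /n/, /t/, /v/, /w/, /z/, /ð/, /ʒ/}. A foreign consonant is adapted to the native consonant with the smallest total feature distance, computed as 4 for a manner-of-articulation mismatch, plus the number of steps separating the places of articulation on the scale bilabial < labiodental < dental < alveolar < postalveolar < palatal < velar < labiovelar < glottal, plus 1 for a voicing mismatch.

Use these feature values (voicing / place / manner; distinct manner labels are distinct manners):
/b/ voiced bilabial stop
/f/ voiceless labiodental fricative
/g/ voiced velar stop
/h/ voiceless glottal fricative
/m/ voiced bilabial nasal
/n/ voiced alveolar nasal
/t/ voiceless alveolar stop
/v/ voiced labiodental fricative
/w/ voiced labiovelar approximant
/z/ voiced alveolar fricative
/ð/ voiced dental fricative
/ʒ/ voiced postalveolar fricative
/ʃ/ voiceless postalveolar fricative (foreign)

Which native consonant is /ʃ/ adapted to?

/ʒ/ is closest: same manner (fricative), place distance 0 (postalveolar→postalveolar), voicing differs (+1); total 1. Next closest is /z/ at distance 2.

ʒ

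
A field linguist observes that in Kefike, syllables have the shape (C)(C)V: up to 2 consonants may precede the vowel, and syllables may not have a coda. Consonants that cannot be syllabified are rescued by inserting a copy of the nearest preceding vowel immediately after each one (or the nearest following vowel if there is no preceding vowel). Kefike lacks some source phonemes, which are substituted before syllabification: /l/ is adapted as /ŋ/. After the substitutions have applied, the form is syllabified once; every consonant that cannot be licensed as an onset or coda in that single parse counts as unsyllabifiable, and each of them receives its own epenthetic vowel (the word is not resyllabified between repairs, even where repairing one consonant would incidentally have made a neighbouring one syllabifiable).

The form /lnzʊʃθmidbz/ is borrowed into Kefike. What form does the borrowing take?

Substitution: /l/ → /ŋ/, giving /ŋnzʊʃθmidbz/.
Syllabifying with onset maximization leaves /ŋ/, /ʃ/, /d/, /b/, /z/ stranded (no codas are permitted; onsets may contain at most 2 consonants).
Each unlicensed consonant becomes the onset of a new syllable: /ŋ/ → /ŋʊ/, /ʃ/ → /ʃʊ/, /d/ → /di/, /b/ → /bi/, /z/ → /zi/.

ŋʊnzʊʃʊθmidibizi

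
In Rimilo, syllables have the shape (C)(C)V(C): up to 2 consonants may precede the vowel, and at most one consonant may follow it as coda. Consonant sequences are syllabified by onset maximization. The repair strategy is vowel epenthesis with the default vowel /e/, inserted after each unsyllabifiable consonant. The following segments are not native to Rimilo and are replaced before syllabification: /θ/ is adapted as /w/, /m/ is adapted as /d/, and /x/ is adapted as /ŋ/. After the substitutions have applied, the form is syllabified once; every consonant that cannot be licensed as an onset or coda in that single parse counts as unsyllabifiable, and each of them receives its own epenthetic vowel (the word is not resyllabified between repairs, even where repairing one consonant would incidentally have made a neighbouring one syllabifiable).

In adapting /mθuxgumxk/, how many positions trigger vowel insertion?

After substitution the input is /dwuŋgudŋk/.
The unsyllabifiable consonants are /ŋ/, /k/; each receives one epenthetic vowel.

2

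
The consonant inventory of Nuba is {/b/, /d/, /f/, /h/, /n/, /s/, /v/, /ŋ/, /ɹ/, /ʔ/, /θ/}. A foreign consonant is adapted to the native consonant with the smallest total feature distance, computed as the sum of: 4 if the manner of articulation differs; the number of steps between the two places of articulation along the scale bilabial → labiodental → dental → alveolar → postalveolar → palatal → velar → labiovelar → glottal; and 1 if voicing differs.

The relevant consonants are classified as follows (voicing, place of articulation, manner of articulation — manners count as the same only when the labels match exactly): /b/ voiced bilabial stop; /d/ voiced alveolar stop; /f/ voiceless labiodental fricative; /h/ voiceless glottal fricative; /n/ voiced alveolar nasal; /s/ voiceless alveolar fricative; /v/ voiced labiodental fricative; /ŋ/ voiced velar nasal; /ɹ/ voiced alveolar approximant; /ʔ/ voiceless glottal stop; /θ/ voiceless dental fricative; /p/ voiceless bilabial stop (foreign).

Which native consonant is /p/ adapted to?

/b/ is closest: same manner (stop), place distance 0 (bilabial→bilabial), voicing differs (+1); total 1. Next closest is /d/ at distance 4.

b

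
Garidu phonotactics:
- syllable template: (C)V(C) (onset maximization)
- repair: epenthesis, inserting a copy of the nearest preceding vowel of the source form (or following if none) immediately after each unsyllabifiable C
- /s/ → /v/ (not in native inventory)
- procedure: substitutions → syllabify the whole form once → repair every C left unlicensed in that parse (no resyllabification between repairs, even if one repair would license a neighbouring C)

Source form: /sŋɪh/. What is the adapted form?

vɪŋɪh

Substitution: /s/ → /v/, giving /vŋɪh/.
The consonants /v/ cannot be parsed into a legal (C)V(C) syllable (at most one coda consonant is licensed; onsets are limited to one consonant).
Inserting the epenthetic vowel yields /v/ → /vɪ/.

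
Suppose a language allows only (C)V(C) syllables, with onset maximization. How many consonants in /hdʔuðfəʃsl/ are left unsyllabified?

Syllabifying with onset maximization leaves /h/, /d/, /s/, /l/ stranded (at most one coda consonant is licensed; onsets are limited to one consonant).

4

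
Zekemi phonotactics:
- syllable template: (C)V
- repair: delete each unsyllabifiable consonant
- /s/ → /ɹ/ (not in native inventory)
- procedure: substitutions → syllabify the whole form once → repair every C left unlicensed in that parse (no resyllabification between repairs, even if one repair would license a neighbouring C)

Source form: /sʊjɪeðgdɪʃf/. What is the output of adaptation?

ɹʊjɪedɪ

Substitution: /s/ → /ɹ/, giving /ɹʊjɪeðgdɪʃf/.
The consonants /ð/, /g/, /ʃ/, /f/ cannot be parsed into a legal (C)V syllable (no codas are permitted; onsets are limited to one consonant).
Deleting the stranded consonants removes /ð/, /g/, /ʃ/, /f/.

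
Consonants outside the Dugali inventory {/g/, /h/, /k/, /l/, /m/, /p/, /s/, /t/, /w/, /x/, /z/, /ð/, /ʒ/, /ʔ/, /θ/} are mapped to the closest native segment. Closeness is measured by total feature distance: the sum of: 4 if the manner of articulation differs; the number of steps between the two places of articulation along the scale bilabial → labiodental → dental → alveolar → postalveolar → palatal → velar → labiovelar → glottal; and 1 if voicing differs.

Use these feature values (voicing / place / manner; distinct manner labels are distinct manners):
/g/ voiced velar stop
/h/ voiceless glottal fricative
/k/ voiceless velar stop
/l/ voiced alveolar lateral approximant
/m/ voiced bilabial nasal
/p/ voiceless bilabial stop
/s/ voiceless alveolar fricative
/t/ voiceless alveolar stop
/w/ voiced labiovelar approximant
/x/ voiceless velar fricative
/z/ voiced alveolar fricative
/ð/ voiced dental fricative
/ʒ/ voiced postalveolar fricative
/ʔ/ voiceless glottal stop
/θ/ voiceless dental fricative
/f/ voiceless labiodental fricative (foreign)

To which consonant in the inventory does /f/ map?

θ

/θ/ is closest: same manner (fricative), place distance 1 (labiodental→dental), same voicing; total 1. Next closest is /s/ at distance 2.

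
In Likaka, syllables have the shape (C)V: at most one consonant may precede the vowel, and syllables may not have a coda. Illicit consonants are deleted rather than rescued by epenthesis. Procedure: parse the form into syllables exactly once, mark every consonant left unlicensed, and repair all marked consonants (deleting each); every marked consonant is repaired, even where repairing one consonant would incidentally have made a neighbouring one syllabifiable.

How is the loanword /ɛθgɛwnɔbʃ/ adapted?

ɛgɛnɔ

Under (C)V, the unsyllabifiable consonants are /θ/, /w/, /b/, /ʃ/ (no codas are permitted; onsets are limited to one consonant).
Each unlicensed consonant is deleted: /θ/, /w/, /b/, /ʃ/.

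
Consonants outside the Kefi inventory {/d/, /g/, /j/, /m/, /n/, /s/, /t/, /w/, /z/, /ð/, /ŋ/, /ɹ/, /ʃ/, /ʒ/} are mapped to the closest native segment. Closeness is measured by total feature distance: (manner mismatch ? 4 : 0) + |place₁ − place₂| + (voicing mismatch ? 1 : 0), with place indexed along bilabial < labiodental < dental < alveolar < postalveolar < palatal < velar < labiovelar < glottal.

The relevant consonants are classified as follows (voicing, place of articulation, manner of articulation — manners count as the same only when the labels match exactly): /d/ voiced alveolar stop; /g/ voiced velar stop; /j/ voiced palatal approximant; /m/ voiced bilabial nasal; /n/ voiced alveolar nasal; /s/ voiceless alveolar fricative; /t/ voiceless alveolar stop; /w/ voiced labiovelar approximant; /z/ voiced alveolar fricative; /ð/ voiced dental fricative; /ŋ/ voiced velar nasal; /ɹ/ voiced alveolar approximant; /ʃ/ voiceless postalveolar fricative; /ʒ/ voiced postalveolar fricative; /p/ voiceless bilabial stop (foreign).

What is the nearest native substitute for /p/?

/t/ is closest: same manner (stop), place distance 3 (bilabial→alveolar), same voicing; total 3. Next closest is /d/ at distance 4.

t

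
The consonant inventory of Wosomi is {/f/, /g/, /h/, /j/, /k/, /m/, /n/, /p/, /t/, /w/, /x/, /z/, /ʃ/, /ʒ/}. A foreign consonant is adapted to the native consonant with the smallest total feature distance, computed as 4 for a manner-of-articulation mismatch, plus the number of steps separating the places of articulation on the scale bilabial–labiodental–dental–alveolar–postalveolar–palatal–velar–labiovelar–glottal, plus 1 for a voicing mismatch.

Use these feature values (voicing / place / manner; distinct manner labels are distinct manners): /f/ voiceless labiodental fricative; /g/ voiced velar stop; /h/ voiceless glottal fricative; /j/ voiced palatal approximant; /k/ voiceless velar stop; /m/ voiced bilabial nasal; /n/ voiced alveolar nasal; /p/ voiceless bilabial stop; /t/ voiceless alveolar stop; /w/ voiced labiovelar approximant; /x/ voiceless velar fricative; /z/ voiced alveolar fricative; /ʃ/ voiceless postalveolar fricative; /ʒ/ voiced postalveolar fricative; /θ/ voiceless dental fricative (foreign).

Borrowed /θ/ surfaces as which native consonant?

/f/ is closest: same manner (fricative), place distance 1 (dental→labiodental), same voicing; total 1. Next closest is /z/ at distance 2.

f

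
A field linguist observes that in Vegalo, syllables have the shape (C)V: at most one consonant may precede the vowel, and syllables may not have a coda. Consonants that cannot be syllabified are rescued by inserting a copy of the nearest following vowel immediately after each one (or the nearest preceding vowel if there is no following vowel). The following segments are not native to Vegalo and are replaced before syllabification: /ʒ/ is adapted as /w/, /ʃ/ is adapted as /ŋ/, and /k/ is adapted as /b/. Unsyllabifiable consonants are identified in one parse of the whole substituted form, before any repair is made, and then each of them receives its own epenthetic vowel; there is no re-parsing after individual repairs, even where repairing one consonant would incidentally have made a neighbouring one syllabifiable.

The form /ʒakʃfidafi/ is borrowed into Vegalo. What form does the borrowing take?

Substitution: /ʒ/ → /w/, /k/ → /b/, /ʃ/ → /ŋ/, giving /wabŋfidafi/.
The consonants /b/, /ŋ/ cannot be parsed into a legal (C)V syllable (no codas are permitted; onsets are limited to one consonant).
Each unlicensed consonant becomes the onset of a new syllable: /b/ → /bi/, /ŋ/ → /ŋi/.

wabiŋifidafi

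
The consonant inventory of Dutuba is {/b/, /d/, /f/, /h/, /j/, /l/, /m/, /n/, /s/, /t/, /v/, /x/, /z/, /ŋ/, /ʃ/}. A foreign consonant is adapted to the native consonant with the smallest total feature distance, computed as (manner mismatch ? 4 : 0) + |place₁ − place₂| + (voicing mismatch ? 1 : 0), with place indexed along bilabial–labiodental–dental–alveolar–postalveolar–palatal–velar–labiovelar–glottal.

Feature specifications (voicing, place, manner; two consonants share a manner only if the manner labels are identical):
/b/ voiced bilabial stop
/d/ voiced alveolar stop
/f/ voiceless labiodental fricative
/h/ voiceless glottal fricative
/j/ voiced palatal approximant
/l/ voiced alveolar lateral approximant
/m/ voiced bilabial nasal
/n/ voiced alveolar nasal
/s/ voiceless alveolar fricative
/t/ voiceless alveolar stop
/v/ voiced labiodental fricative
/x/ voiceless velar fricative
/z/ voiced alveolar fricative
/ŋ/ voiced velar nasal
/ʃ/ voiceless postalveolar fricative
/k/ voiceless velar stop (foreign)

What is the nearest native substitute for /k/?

t

/t/ is closest: same manner (stop), place distance 3 (velar→alveolar), same voicing; total 3. Next closest is /d/ at distance 4.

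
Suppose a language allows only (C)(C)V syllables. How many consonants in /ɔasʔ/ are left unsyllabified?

The consonants /s/, /ʔ/ cannot be parsed into a legal (C)(C)V syllable (no codas are permitted; onsets may contain at most 2 consonants).

2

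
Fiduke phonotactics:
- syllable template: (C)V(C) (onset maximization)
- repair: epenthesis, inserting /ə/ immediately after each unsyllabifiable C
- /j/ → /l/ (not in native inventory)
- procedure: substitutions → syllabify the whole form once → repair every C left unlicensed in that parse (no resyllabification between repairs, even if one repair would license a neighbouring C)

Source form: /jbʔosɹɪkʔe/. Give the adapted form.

ləbəʔosɹɪkʔe

Substitution: /j/ → /l/, giving /lbʔosɹɪkʔe/.
The consonants /l/, /b/ cannot be parsed into a legal (C)V(C) syllable (at most one coda consonant is licensed; onsets are limited to one consonant).
Epenthesis after each stranded consonant: /l/ → /lə/, /b/ → /bə/.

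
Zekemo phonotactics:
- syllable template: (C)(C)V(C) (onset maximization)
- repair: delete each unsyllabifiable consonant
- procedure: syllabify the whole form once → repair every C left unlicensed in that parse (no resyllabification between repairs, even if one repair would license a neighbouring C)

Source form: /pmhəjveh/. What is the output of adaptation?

Syllabifying with onset maximization leaves /p/ stranded (at most one coda consonant is licensed; onsets may contain at most 2 consonants).
Deletion applies to /p/.

mhəjveh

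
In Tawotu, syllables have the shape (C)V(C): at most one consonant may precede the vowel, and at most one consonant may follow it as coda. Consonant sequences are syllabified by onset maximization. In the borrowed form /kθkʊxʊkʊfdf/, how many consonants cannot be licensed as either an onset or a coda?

4

Syllabifying with onset maximization leaves /k/, /θ/, /d/, /f/ stranded (at most one coda consonant is licensed; onsets are limited to one consonant).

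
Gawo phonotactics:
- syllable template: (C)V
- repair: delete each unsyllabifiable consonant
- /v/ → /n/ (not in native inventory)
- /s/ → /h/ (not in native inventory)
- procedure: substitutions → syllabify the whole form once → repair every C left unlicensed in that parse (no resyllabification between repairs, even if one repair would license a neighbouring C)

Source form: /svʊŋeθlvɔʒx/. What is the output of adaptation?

nʊŋenɔ

Substitution: /s/ → /h/, /v/ → /n/, giving /hnʊŋeθlnɔʒx/.
The consonants /h/, /θ/, /l/, /ʒ/, /x/ cannot be parsed into a legal (C)V syllable (no codas are permitted; onsets are limited to one consonant).
Deletion applies to /h/, /θ/, /l/, /ʒ/, /x/.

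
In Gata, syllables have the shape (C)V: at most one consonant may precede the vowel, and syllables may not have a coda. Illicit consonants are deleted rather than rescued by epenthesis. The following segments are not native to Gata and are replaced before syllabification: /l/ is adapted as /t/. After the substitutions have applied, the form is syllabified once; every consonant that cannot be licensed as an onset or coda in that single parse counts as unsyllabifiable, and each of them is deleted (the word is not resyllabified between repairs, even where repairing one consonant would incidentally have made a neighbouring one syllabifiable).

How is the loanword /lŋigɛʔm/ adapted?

ŋigɛ

Substitution: /l/ → /t/, giving /tŋigɛʔm/.
Syllabifying with onset maximization leaves /t/, /ʔ/, /m/ stranded (no codas are permitted; onsets are limited to one consonant).
Each unlicensed consonant is deleted: /t/, /ʔ/, /m/.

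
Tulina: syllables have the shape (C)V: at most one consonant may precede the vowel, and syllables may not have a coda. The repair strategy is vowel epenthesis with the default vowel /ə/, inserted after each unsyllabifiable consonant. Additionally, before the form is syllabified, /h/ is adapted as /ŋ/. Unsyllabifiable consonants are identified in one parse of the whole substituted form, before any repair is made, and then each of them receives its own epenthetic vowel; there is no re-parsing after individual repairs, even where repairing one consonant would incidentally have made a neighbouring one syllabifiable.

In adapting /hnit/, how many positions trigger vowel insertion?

2

After substitution the input is /ŋnit/.
The unsyllabifiable consonants are /ŋ/, /t/; each receives one epenthetic vowel.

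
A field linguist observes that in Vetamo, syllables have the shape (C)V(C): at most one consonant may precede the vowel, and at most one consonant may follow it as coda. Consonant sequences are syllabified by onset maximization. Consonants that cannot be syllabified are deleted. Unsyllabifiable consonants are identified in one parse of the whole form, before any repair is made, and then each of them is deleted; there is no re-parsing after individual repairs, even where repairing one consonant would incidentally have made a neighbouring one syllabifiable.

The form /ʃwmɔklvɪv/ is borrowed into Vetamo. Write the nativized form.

The consonants /ʃ/, /w/, /l/ cannot be parsed into a legal (C)V(C) syllable (at most one coda consonant is licensed; onsets are limited to one consonant).
Deleting the stranded consonants removes /ʃ/, /w/, /l/.

mɔkvɪv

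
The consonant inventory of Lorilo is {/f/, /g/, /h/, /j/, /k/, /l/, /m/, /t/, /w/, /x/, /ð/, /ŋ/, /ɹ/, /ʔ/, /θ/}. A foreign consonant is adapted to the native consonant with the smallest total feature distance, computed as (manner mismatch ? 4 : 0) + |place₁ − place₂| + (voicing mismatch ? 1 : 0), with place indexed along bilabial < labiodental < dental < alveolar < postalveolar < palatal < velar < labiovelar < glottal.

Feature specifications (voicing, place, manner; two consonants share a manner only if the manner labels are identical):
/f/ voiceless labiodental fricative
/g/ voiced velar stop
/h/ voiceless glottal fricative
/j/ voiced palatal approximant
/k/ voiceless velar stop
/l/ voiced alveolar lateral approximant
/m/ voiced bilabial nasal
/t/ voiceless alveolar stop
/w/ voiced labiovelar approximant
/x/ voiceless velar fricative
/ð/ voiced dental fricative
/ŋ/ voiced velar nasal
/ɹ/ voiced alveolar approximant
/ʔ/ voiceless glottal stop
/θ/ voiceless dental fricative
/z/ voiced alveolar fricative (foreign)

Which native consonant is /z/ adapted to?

/ð/ is closest: same manner (fricative), place distance 1 (alveolar→dental), same voicing; total 1. Next closest is /θ/ at distance 2.

ð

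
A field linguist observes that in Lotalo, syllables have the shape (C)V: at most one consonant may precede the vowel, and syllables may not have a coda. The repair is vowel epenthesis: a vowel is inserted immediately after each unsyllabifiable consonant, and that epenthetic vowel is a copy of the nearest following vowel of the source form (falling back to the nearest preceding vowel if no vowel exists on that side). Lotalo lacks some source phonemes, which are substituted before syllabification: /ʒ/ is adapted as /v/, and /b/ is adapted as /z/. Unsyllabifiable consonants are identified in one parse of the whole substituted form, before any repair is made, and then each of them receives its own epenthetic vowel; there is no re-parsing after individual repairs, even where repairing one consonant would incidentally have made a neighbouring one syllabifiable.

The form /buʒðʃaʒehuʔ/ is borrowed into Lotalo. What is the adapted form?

Substitution: /b/ → /z/, /ʒ/ → /v/, giving /zuvðʃavehuʔ/.
Syllabifying with onset maximization leaves /v/, /ð/, /ʔ/ stranded (no codas are permitted; onsets are limited to one consonant).
Epenthesis after each stranded consonant: /v/ → /va/, /ð/ → /ða/, /ʔ/ → /ʔu/.

zuvaðaʃavehuʔu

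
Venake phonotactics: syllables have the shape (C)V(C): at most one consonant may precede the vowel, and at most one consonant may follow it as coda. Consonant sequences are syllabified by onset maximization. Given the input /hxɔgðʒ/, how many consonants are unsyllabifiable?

Under (C)V(C), the unsyllabifiable consonants are /h/, /ð/, /ʒ/ (at most one coda consonant is licensed; onsets are limited to one consonant).

3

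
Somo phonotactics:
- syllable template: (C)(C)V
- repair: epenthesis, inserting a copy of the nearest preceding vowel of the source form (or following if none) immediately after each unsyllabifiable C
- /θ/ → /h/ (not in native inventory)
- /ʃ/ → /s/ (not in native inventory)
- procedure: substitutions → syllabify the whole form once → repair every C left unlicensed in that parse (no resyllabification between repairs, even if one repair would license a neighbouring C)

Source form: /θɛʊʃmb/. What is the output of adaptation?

Substitution: /θ/ → /h/, /ʃ/ → /s/, giving /hɛʊsmb/.
The consonants /s/, /m/, /b/ cannot be parsed into a legal (C)(C)V syllable (no codas are permitted; onsets may contain at most 2 consonants).
Inserting the epenthetic vowel yields /s/ → /sʊ/, /m/ → /mʊ/, /b/ → /bʊ/.

hɛʊsʊmʊbʊ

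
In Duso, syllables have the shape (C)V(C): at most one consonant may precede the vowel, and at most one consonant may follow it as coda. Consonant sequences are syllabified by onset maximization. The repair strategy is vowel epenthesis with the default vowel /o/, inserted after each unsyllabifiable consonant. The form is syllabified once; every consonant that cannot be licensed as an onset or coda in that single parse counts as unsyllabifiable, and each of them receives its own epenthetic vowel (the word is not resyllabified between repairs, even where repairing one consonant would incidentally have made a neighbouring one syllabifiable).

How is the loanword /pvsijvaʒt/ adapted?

povosijvaʒto

Under (C)V(C), the unsyllabifiable consonants are /p/, /v/, /t/ (at most one coda consonant is licensed; onsets are limited to one consonant).
Inserting the epenthetic vowel yields /p/ → /po/, /v/ → /vo/, /t/ → /to/.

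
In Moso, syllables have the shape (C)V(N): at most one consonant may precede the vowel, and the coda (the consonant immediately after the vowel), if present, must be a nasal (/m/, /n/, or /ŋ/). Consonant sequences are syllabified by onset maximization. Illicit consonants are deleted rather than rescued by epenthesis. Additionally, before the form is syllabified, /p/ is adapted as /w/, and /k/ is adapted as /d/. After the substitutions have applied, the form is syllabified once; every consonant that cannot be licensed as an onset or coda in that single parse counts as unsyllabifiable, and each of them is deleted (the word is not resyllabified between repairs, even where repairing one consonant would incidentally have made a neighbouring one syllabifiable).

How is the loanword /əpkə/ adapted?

ədə

Substitution: /p/ → /w/, /k/ → /d/, giving /əwdə/.
The consonants /w/ cannot be parsed into a legal (C)V(N) syllable (only a nasal (/m/, /n/, or /ŋ/) is licensed in coda position; onsets are limited to one consonant).
Deletion applies to /w/.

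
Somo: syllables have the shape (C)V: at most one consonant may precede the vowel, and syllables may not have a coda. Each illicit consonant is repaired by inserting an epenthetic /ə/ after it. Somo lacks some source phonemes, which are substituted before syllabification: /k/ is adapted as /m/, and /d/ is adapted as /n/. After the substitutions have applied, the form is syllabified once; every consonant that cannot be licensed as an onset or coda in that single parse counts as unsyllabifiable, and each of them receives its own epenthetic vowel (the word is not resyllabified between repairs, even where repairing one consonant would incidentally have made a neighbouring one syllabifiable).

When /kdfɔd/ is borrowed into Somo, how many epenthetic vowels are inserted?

3

After substitution the input is /mnfɔn/.
The unsyllabifiable consonants are /m/, /n/, /n/; each receives one epenthetic vowel.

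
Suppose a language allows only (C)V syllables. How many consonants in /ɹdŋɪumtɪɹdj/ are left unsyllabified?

The consonants /ɹ/, /d/, /m/, /ɹ/, /d/, /j/ cannot be parsed into a legal (C)V syllable (no codas are permitted; onsets are limited to one consonant).

6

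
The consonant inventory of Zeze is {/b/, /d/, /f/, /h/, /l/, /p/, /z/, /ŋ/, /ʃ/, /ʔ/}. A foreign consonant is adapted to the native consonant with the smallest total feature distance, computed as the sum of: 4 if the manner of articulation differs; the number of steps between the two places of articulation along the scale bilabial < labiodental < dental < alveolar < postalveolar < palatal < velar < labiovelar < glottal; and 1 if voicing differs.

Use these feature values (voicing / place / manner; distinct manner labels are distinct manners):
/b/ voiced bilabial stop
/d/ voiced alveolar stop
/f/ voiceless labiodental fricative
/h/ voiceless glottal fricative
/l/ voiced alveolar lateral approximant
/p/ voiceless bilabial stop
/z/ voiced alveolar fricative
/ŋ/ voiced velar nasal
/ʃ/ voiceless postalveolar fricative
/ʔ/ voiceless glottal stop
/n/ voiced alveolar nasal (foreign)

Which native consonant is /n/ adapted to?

ŋ

/ŋ/ is closest: same manner (nasal), place distance 3 (alveolar→velar), same voicing; total 3. Next closest is /d/ at distance 4.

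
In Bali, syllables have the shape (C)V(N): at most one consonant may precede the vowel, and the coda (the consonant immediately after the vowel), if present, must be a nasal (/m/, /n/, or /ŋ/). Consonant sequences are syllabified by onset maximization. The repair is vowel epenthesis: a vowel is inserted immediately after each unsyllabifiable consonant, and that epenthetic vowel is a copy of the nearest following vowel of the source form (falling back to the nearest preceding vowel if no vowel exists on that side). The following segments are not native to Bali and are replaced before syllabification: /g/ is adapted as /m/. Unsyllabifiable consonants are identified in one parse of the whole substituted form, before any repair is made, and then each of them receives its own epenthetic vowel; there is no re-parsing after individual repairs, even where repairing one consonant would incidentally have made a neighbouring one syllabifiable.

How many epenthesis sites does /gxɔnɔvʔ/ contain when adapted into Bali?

3

After substitution the input is /mxɔnɔvʔ/.
The unsyllabifiable consonants are /m/, /v/, /ʔ/; each receives one epenthetic vowel.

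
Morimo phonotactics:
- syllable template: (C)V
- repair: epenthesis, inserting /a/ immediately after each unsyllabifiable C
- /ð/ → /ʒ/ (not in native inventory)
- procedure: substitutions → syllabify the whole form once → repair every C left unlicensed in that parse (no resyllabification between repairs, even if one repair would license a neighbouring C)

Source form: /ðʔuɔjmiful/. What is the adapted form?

ʒaʔuɔjamifula

Substitution: /ð/ → /ʒ/, giving /ʒʔuɔjmiful/.
The consonants /ʒ/, /j/, /l/ cannot be parsed into a legal (C)V syllable (no codas are permitted; onsets are limited to one consonant).
Inserting the epenthetic vowel yields /ʒ/ → /ʒa/, /j/ → /ja/, /l/ → /la/.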